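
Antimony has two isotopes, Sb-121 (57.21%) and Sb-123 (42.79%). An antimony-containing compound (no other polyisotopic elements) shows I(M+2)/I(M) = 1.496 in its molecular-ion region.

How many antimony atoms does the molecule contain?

2

The M+2/M ratio from n Sb atoms is n · q/p = n · 0.4279/0.5721.
n = 1.496 × 0.5721/0.4279 = 2.00 ≈ 2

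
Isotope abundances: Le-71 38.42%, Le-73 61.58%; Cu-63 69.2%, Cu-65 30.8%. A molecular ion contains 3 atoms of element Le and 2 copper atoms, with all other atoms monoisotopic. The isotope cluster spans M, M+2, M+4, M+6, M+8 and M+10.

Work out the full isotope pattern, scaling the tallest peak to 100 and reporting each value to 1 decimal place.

8.2 : 46.8 : 100.0 : 97.9 : 42.6 : 6.7

Element Le pattern (n=3): 0.05671162 : 0.27269405 : 0.43707703 : 0.2335173
Copper pattern (n=2): 0.478864 : 0.426272 : 0.094864
Convolve the two distributions (both contribute in 2-u steps):
  M: 0.05671162×0.478864 = 0.027157
  M+2: 0.05671162×0.426272 + 0.27269405×0.478864 = 0.154758
  M+4: 0.05671162×0.094864 + 0.27269405×0.426272 + 0.43707703×0.478864 = 0.330922
  M+6: 0.27269405×0.094864 + 0.43707703×0.426272 + 0.2335173×0.478864 = 0.324006
  M+8: 0.43707703×0.094864 + 0.2335173×0.426272 = 0.141005
  M+10: 0.2335173×0.094864 = 0.022152
Scale to base peak (0.330922) = 100: 8.2 : 46.8 : 100.0 : 97.9 : 42.6 : 6.7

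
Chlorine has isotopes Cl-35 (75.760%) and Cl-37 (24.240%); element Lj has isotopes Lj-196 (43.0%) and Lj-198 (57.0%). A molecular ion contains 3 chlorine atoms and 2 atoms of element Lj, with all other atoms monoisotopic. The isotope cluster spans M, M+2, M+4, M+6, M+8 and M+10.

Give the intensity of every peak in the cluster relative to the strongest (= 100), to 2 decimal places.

Chlorine pattern (n=3): 0.4348304 : 0.41738208 : 0.13354464 : 0.01424288
Element Lj pattern (n=2): 0.1849 : 0.4902 : 0.3249
Convolve the two distributions (both contribute in 2-u steps):
  M: 0.4348304×0.1849 = 0.080400
  M+2: 0.4348304×0.4902 + 0.41738208×0.1849 = 0.290328
  M+4: 0.4348304×0.3249 + 0.41738208×0.4902 + 0.13354464×0.1849 = 0.370569
  M+6: 0.41738208×0.3249 + 0.13354464×0.4902 + 0.01424288×0.1849 = 0.203705
  M+8: 0.13354464×0.3249 + 0.01424288×0.4902 = 0.050371
  M+10: 0.01424288×0.3249 = 0.004628
Scale to base peak (0.370569) = 100: 21.70 : 78.35 : 100.00 : 54.97 : 13.59 : 1.25

21.70 : 78.35 : 100.00 : 54.97 : 13.59 : 1.25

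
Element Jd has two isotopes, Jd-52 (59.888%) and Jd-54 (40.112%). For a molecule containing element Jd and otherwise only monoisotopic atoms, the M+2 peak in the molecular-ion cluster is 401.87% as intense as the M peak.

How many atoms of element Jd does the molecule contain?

6

For n independent Jd atoms, I(M+2)/I(M) = n · (abundance Jd-54) / (abundance Jd-52) = n · 0.40112/0.59888.
n = 4.0187 × 0.59888/0.40112 = 6.00 ≈ 6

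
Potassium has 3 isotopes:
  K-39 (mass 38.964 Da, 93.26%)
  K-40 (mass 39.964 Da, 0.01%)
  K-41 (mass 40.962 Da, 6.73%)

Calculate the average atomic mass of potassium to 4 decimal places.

39.0986 Da

The abundance-weighted mean is 0.9326 × 38.964 + 0.0001 × 39.964 + 0.0673 × 40.962
= 36.33783 + 0.00400 + 2.75674 = 39.09857 Da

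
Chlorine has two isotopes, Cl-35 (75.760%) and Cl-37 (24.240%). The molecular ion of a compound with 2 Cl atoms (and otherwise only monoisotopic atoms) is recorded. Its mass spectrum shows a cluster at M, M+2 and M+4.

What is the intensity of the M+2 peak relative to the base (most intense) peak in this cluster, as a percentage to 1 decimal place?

64.0%

(0.75760 + 0.24240)^2 gives M 0.5740, M+2 0.3673, M+4 0.0588; the largest is M.
P(M) = C(2,0) × 0.75760^2 × 0.24240^0 = 1 × 0.57395776 × 1.0000 = 0.573958 (base)
P(M+2) = C(2,1) × 0.75760^1 × 0.24240^1 = 2 × 0.7576 × 0.2424 = 0.367284
Relative intensity = 0.367284 / 0.573958 × 100 = 64.0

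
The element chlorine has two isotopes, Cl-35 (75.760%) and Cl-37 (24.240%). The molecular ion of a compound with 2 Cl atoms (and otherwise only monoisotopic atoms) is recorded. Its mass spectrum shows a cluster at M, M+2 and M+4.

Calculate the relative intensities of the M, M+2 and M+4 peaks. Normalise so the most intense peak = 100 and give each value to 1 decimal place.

100.0 : 64.0 : 10.2

Each Cl atom is independently Cl-35 (p = 0.75760) or Cl-37 (q = 0.24240); the cluster is the binomial expansion (p + q)^2.
P(M) = 0.75760^2 = 0.573958
P(M+2) = 2 × 0.75760^1 × 0.24240^1 = 0.367284
P(M+4) = 0.24240^2 = 0.058758
The M peak is largest (0.573958); scaling to 100 gives 100.0 : 64.0 : 10.2.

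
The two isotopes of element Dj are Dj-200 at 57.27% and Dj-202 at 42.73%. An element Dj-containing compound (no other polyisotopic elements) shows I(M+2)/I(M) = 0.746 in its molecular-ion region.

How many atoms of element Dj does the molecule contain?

For n independent Dj atoms, I(M+2)/I(M) = n · (abundance Dj-202) / (abundance Dj-200) = n · 0.4273/0.5727.
n = 0.746 × 0.5727/0.4273 = 1.00 ≈ 1

1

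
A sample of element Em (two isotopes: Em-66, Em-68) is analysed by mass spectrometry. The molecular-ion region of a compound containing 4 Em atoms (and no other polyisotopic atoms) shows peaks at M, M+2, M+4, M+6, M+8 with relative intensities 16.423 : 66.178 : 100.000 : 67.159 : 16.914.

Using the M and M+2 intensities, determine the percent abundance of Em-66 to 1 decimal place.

Write p for the Em-66 fraction. I(M+2)/I(M) = [C(4,1)·p^3·(1−p)] / p^4 = 4·(1−p)/p = 66.178/16.423 = 4.0296
(1−p)/p = 4.0296/4 = 1.0074  ⇒  p = 1/(1 + 1.0074) = 0.4982
Em-66: 49.8%, Em-68: 50.2%.

49.8%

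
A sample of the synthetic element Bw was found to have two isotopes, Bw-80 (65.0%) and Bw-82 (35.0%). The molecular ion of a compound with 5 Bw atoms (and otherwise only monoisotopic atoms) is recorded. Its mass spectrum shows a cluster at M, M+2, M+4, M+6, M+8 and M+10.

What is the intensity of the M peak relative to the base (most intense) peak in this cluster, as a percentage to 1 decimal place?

Binomial terms of (0.650 + 0.350)^5: M 0.1160, M+2 0.3124, M+4 0.3364, M+6 0.1811, M+8 0.0488, M+10 0.0053 → M+4 is the base peak.
P(M+4) = C(5,2) × 0.650^3 × 0.350^2 = 10 × 0.274625 × 0.1225 = 0.336416 (base)
P(M) = C(5,0) × 0.650^5 × 0.350^0 = 1 × 0.11602906 × 1.0000 = 0.116029
Relative intensity = 0.116029 / 0.336416 × 100 = 34.5

34.5%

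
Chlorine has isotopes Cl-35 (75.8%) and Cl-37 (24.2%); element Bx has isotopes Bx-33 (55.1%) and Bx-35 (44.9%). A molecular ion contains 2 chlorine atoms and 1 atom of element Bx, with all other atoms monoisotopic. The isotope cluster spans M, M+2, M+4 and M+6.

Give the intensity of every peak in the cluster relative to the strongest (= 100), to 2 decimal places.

68.80 : 100.00 : 42.81 : 5.71

Chlorine pattern (n=2): 0.574564 : 0.366872 : 0.058564
Element Bx pattern (n=1): 0.5510 : 0.4490
Convolve the two distributions (both contribute in 2-u steps):
  M: 0.574564×0.5510 = 0.316585
  M+2: 0.574564×0.4490 + 0.366872×0.5510 = 0.460126
  M+4: 0.366872×0.4490 + 0.058564×0.5510 = 0.196994
  M+6: 0.058564×0.4490 = 0.026295
Scale to base peak (0.460126) = 100: 68.80 : 100.00 : 42.81 : 5.71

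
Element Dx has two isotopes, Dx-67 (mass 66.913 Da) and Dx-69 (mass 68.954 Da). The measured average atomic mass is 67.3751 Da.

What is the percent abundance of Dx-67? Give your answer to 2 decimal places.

Writing the weighted mean with unknown fraction x of Dx-67:
66.913·x + 68.954·(1 − x) = 67.3751
(66.913 − 68.954)·x = 67.3751 − 68.954
x = -1.5789 / -2.041 = 0.77359 → 77.36% Dx-67, 22.64% Dx-69.

77.36%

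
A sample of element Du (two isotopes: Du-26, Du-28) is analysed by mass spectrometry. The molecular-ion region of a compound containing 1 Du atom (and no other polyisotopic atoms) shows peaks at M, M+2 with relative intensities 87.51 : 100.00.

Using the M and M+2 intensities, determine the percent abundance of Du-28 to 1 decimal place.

53.3%

Let p = fractional abundance of Du-26. I(M+2)/I(M) = [C(1,1)·p^0·(1−p)] / p^1 = 1·(1−p)/p = 100.00/87.51 = 1.1427
(1−p)/p = 1.1427/1 = 1.1427  ⇒  p = 1/(1 + 1.1427) = 0.4667
Du-26: 46.7%, Du-28: 53.3%.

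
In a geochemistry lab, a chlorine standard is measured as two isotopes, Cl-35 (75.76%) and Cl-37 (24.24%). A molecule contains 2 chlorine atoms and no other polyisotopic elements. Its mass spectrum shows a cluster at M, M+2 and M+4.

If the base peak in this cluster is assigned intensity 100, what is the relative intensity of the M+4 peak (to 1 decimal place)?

Binomial terms of (0.7576 + 0.2424)^2: M 0.5740, M+2 0.3673, M+4 0.0588 → M is the base peak.
P(M) = C(2,0) × 0.7576^2 × 0.2424^0 = 1 × 0.57395776 × 1.0000 = 0.573958 (base)
P(M+4) = C(2,2) × 0.7576^0 × 0.2424^2 = 1 × 1.0000 × 0.05875776 = 0.058758
Relative intensity = 0.058758 / 0.573958 × 100 = 10.2

10.2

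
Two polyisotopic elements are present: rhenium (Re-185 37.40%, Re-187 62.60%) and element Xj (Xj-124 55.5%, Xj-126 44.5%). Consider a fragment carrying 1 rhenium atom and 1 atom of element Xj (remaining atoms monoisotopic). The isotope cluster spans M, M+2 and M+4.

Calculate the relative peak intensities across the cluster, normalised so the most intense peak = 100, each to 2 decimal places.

Rhenium pattern (n=1): 0.3740 : 0.6260
Element Xj pattern (n=1): 0.5550 : 0.4450
Convolve the two distributions (both contribute in 2-u steps):
  M: 0.3740×0.5550 = 0.207570
  M+2: 0.3740×0.4450 + 0.6260×0.5550 = 0.513860
  M+4: 0.6260×0.4450 = 0.278570
Scale to base peak (0.513860) = 100: 40.39 : 100.00 : 54.21

40.39 : 100.00 : 54.21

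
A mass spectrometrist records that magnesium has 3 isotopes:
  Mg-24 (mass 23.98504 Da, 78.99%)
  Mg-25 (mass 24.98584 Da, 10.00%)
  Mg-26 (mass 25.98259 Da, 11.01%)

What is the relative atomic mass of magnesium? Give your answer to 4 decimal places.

24.3051 Da

Ar = Σ fᵢ·mᵢ = 0.7899 × 23.98504 + 0.1000 × 24.98584 + 0.1101 × 25.98259
= 18.945783 + 2.498584 + 2.860683 = 24.305050 Da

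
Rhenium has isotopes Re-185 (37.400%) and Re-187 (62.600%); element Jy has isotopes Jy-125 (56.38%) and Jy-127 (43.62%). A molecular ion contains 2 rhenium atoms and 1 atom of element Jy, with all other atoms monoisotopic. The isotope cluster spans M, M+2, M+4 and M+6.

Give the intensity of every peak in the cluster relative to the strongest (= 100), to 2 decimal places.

Rhenium pattern (n=2): 0.139876 : 0.468248 : 0.391876
Element Jy pattern (n=1): 0.5638 : 0.4362
Convolve the two distributions (both contribute in 2-u steps):
  M: 0.139876×0.5638 = 0.078862
  M+2: 0.139876×0.4362 + 0.468248×0.5638 = 0.325012
  M+4: 0.468248×0.4362 + 0.391876×0.5638 = 0.425189
  M+6: 0.391876×0.4362 = 0.170936
Scale to base peak (0.425189) = 100: 18.55 : 76.44 : 100.00 : 40.20

18.55 : 76.44 : 100.00 : 40.20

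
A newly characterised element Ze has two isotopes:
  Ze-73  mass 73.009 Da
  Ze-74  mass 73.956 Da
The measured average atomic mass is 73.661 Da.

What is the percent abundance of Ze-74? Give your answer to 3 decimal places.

68.849%

With x = fraction of Ze-73 (so Ze-74 is 1 − x):
73.009·x + 73.956·(1 − x) = 73.661
(73.009 − 73.956)·x = 73.661 − 73.956
x = -0.295 / -0.947 = 0.31151 → 31.151% Ze-73, 68.849% Ze-74.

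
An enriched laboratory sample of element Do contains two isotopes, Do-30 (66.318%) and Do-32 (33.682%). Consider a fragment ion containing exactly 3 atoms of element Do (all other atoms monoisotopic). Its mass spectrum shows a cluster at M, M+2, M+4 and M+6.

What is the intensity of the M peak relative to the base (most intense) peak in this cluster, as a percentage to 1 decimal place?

(0.66318 + 0.33682)^3 gives M 0.2917, M+2 0.4444, M+4 0.2257, M+6 0.0382; the largest is M+2.
P(M+2) = C(3,1) × 0.66318^2 × 0.33682^1 = 3 × 0.43980771 × 0.33682 = 0.444408 (base)
P(M) = C(3,0) × 0.66318^3 × 0.33682^0 = 1 × 0.29167168 × 1.0000 = 0.291672
Relative intensity = 0.291672 / 0.444408 × 100 = 65.6

65.6%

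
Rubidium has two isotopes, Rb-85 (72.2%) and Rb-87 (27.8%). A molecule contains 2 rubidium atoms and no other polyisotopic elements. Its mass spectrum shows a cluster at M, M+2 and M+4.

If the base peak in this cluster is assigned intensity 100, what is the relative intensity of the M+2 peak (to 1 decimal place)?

77.0

Binomial terms of (0.722 + 0.278)^2: M 0.5213, M+2 0.4014, M+4 0.0773 → M is the base peak.
P(M) = C(2,0) × 0.722^2 × 0.278^0 = 1 × 0.521284 × 1.0000 = 0.521284 (base)
P(M+2) = C(2,1) × 0.722^1 × 0.278^1 = 2 × 0.7220 × 0.2780 = 0.401432
Relative intensity = 0.401432 / 0.521284 × 100 = 77.0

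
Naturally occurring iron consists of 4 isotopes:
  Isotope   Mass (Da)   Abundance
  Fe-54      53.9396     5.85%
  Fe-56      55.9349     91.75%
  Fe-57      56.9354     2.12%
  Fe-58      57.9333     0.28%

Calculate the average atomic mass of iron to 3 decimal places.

55.845 Da

Weight each isotope mass by its fractional abundance: 0.0585 × 53.9396 + 0.9175 × 55.9349 + 0.0212 × 56.9354 + 0.0028 × 57.9333
= 3.15547 + 51.32027 + 1.20703 + 0.16221 = 55.84498 Da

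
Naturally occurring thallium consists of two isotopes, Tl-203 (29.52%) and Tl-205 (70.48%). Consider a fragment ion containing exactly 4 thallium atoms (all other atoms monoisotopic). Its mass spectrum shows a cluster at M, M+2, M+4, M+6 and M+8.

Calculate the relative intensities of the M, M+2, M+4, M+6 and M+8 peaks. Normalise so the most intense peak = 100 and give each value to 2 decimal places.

The 4 Tl atoms are independent, so intensities follow the terms of (0.2952 + 0.7048)^4.
P(M) = 0.2952^4 = 0.007594
P(M+2) = 4 × 0.2952^3 × 0.7048^1 = 0.072523
P(M+4) = 6 × 0.2952^2 × 0.7048^2 = 0.259726
P(M+6) = 4 × 0.2952^1 × 0.7048^3 = 0.413403
P(M+8) = 0.7048^4 = 0.246754
The M+6 peak is largest (0.413403); scaling to 100 gives 1.84 : 17.54 : 62.83 : 100.00 : 59.69.

1.84 : 17.54 : 62.83 : 100.00 : 59.69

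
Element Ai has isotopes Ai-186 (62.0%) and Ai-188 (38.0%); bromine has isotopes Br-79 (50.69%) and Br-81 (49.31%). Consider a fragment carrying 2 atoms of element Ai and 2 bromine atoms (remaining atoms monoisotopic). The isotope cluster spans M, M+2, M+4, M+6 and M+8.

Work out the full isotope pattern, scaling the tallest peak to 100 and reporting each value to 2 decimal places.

26.98 : 85.55 : 100.00 : 51.01 : 9.59

Element Ai pattern (n=2): 0.3844 : 0.4712 : 0.1444
Bromine pattern (n=2): 0.25694761 : 0.49990478 : 0.24314761
Convolve the two distributions (both contribute in 2-u steps):
  M: 0.3844×0.25694761 = 0.098771
  M+2: 0.3844×0.49990478 + 0.4712×0.25694761 = 0.313237
  M+4: 0.3844×0.24314761 + 0.4712×0.49990478 + 0.1444×0.25694761 = 0.366124
  M+6: 0.4712×0.24314761 + 0.1444×0.49990478 = 0.186757
  M+8: 0.1444×0.24314761 = 0.035111
Scale to base peak (0.366124) = 100: 26.98 : 85.55 : 100.00 : 51.01 : 9.59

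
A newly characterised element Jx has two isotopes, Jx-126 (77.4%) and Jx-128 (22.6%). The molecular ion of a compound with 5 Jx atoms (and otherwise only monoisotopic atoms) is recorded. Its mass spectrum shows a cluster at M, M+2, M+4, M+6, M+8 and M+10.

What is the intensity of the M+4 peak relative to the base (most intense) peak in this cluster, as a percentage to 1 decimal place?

Binomial terms of (0.774 + 0.226)^5: M 0.2778, M+2 0.4055, M+4 0.2368, M+6 0.0692, M+8 0.0101, M+10 0.0006 → M+2 is the base peak.
P(M+2) = C(5,1) × 0.774^4 × 0.226^1 = 5 × 0.35889205 × 0.2260 = 0.405548 (base)
P(M+4) = C(5,2) × 0.774^3 × 0.226^2 = 10 × 0.46368482 × 0.051076 = 0.236832
Relative intensity = 0.236832 / 0.405548 × 100 = 58.4

58.4%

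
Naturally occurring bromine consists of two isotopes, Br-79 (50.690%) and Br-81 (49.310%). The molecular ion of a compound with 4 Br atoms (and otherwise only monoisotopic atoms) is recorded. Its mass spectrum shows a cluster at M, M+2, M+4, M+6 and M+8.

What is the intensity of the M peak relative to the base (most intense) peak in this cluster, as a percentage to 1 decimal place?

Binomial terms of (0.50690 + 0.49310)^4: M 0.0660, M+2 0.2569, M+4 0.3749, M+6 0.2431, M+8 0.0591 → M+4 is the base peak.
P(M+4) = C(4,2) × 0.50690^2 × 0.49310^2 = 6 × 0.25694761 × 0.24314761 = 0.374857 (base)
P(M) = C(4,0) × 0.50690^4 × 0.49310^0 = 1 × 0.06602207 × 1.0000 = 0.066022
Relative intensity = 0.066022 / 0.374857 × 100 = 17.6

17.6%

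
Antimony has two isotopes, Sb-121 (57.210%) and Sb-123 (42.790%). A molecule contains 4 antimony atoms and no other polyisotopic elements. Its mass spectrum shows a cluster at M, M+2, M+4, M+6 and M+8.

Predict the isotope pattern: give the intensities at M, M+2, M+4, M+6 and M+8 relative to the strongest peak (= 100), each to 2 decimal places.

Each Sb atom is independently Sb-121 (p = 0.57210) or Sb-123 (q = 0.42790); the cluster is the binomial expansion (p + q)^4.
P(M) = 0.57210^4 = 0.107124
P(M+2) = 4 × 0.57210^3 × 0.42790^1 = 0.320493
P(M+4) = 6 × 0.57210^2 × 0.42790^2 = 0.359567
P(M+6) = 4 × 0.57210^1 × 0.42790^3 = 0.179291
P(M+8) = 0.42790^4 = 0.033525
The M+4 peak is largest (0.359567); scaling to 100 gives 29.79 : 89.13 : 100.00 : 49.86 : 9.32.

29.79 : 89.13 : 100.00 : 49.86 : 9.32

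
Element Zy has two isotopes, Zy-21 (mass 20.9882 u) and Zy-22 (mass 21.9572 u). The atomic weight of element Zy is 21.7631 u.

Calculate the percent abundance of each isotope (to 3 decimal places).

Let x be the fractional abundance of Zy-21; then Zy-22 has abundance 1 − x.
20.9882·x + 21.9572·(1 − x) = 21.7631
(20.9882 − 21.9572)·x = 21.7631 − 21.9572
x = -0.1941 / -0.9690 = 0.20031 → 20.031% Zy-21, 79.969% Zy-22.

Zy-21: 20.031%, Zy-22: 79.969%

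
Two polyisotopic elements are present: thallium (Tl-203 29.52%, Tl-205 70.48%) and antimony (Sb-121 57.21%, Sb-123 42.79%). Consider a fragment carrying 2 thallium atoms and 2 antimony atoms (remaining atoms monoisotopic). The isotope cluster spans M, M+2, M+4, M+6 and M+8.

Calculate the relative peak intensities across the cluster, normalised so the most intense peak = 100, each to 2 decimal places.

7.46 : 46.79 : 100.00 : 83.55 : 23.79

Thallium pattern (n=2): 0.08714304 : 0.41611392 : 0.49674304
Antimony pattern (n=2): 0.32729841 : 0.48960318 : 0.18309841
Convolve the two distributions (both contribute in 2-u steps):
  M: 0.08714304×0.32729841 = 0.028522
  M+2: 0.08714304×0.48960318 + 0.41611392×0.32729841 = 0.178859
  M+4: 0.08714304×0.18309841 + 0.41611392×0.48960318 + 0.49674304×0.32729841 = 0.382270
  M+6: 0.41611392×0.18309841 + 0.49674304×0.48960318 = 0.319397
  M+8: 0.49674304×0.18309841 = 0.090953
Scale to base peak (0.382270) = 100: 7.46 : 46.79 : 100.00 : 83.55 : 23.79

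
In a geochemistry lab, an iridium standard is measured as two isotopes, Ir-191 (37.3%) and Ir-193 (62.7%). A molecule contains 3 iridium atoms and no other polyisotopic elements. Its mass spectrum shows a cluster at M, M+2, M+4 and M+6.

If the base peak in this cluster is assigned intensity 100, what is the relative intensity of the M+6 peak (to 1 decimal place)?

Binomial terms of (0.373 + 0.627)^3: M 0.0519, M+2 0.2617, M+4 0.4399, M+6 0.2465 → M+4 is the base peak.
P(M+4) = C(3,2) × 0.373^1 × 0.627^2 = 3 × 0.3730 × 0.393129 = 0.439911 (base)
P(M+6) = C(3,3) × 0.373^0 × 0.627^3 = 1 × 1.0000 × 0.24649188 = 0.246492
Relative intensity = 0.246492 / 0.439911 × 100 = 56.0

56.0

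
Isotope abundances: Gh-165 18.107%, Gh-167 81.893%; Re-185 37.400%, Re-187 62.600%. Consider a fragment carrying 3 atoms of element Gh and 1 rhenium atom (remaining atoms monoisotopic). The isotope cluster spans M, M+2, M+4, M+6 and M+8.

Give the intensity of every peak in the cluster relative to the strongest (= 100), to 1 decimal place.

Element Gh pattern (n=3): 0.00593662 : 0.08054916 : 0.3643018 : 0.54921241
Rhenium pattern (n=1): 0.3740 : 0.6260
Convolve the two distributions (both contribute in 2-u steps):
  M: 0.00593662×0.3740 = 0.002220
  M+2: 0.00593662×0.6260 + 0.08054916×0.3740 = 0.033842
  M+4: 0.08054916×0.6260 + 0.3643018×0.3740 = 0.186673
  M+6: 0.3643018×0.6260 + 0.54921241×0.3740 = 0.433458
  M+8: 0.54921241×0.6260 = 0.343807
Scale to base peak (0.433458) = 100: 0.5 : 7.8 : 43.1 : 100.0 : 79.3

0.5 : 7.8 : 43.1 : 100.0 : 79.3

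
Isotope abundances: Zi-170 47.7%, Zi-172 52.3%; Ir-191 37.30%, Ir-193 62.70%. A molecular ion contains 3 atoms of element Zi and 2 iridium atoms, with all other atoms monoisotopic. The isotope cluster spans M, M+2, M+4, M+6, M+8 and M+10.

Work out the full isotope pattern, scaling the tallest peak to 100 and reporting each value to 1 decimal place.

4.4 : 29.3 : 76.9 : 100.0 : 64.3 : 16.4

Element Zi pattern (n=3): 0.10853133 : 0.356993 : 0.39142 : 0.14305567
Iridium pattern (n=2): 0.139129 : 0.467742 : 0.393129
Convolve the two distributions (both contribute in 2-u steps):
  M: 0.10853133×0.139129 = 0.015100
  M+2: 0.10853133×0.467742 + 0.356993×0.139129 = 0.100433
  M+4: 0.10853133×0.393129 + 0.356993×0.467742 + 0.39142×0.139129 = 0.264105
  M+6: 0.356993×0.393129 + 0.39142×0.467742 + 0.14305567×0.139129 = 0.343331
  M+8: 0.39142×0.393129 + 0.14305567×0.467742 = 0.220792
  M+10: 0.14305567×0.393129 = 0.056239
Scale to base peak (0.343331) = 100: 4.4 : 29.3 : 76.9 : 100.0 : 64.3 : 16.4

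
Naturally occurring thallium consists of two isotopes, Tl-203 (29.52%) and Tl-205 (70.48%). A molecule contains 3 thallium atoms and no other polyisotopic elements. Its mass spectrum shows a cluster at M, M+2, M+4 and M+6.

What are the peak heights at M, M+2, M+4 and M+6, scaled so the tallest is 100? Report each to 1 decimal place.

5.8 : 41.9 : 100.0 : 79.6

Expanding (0.2952 + 0.7048)^3:
P(M) = 0.2952^3 = 0.025725
P(M+2) = 3 × 0.2952^2 × 0.7048^1 = 0.184255
P(M+4) = 3 × 0.2952^1 × 0.7048^2 = 0.439916
P(M+6) = 0.7048^3 = 0.350104
The M+4 peak is largest (0.439916); scaling to 100 gives 5.8 : 41.9 : 100.0 : 79.6.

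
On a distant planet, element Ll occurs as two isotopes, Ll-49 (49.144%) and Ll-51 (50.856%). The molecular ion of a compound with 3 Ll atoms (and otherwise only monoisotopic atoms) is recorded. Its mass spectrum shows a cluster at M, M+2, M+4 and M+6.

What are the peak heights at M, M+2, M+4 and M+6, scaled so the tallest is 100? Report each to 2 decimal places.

31.13 : 96.63 : 100.00 : 34.49

The 3 Ll atoms are independent, so intensities follow the terms of (0.49144 + 0.50856)^3.
P(M) = 0.49144^3 = 0.118689
P(M+2) = 3 × 0.49144^2 × 0.50856^1 = 0.368472
P(M+4) = 3 × 0.49144^1 × 0.50856^2 = 0.381308
P(M+6) = 0.50856^3 = 0.131531
The M+4 peak is largest (0.381308); scaling to 100 gives 31.13 : 96.63 : 100.00 : 34.49.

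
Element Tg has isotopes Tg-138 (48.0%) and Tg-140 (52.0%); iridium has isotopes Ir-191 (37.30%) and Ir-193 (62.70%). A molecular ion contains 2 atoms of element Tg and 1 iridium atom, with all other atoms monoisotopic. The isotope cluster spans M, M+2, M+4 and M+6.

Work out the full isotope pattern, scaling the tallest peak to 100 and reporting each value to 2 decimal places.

20.77 : 79.90 : 100.00 : 40.97

Element Tg pattern (n=2): 0.2304 : 0.4992 : 0.2704
Iridium pattern (n=1): 0.3730 : 0.6270
Convolve the two distributions (both contribute in 2-u steps):
  M: 0.2304×0.3730 = 0.085939
  M+2: 0.2304×0.6270 + 0.4992×0.3730 = 0.330662
  M+4: 0.4992×0.6270 + 0.2704×0.3730 = 0.413858
  M+6: 0.2704×0.6270 = 0.169541
Scale to base peak (0.413858) = 100: 20.77 : 79.90 : 100.00 : 40.97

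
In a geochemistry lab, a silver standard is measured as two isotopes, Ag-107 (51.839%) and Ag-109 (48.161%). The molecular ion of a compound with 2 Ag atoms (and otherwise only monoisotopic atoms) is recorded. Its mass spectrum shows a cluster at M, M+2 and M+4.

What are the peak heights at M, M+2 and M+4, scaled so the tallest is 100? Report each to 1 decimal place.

Each Ag atom is independently Ag-107 (p = 0.51839) or Ag-109 (q = 0.48161); the cluster is the binomial expansion (p + q)^2.
P(M) = 0.51839^2 = 0.268728
P(M+2) = 2 × 0.51839^1 × 0.48161^1 = 0.499324
P(M+4) = 0.48161^2 = 0.231948
The M+2 peak is largest (0.499324); scaling to 100 gives 53.8 : 100.0 : 46.5.

53.8 : 100.0 : 46.5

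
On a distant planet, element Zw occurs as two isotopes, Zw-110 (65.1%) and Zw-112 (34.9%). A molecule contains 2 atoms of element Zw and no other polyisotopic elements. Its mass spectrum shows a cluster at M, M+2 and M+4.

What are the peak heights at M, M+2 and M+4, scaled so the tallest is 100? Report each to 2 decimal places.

93.27 : 100.00 : 26.80

Expanding (0.651 + 0.349)^2:
P(M) = 0.651^2 = 0.423801
P(M+2) = 2 × 0.651^1 × 0.349^1 = 0.454398
P(M+4) = 0.349^2 = 0.121801
The M+2 peak is largest (0.454398); scaling to 100 gives 93.27 : 100.00 : 26.80.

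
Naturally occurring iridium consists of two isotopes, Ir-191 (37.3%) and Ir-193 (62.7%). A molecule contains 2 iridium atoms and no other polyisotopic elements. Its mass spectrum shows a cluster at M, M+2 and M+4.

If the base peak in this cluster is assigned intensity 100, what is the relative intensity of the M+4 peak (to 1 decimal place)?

Binomial terms of (0.373 + 0.627)^2: M 0.1391, M+2 0.4677, M+4 0.3931 → M+2 is the base peak.
P(M+2) = C(2,1) × 0.373^1 × 0.627^1 = 2 × 0.3730 × 0.6270 = 0.467742 (base)
P(M+4) = C(2,2) × 0.373^0 × 0.627^2 = 1 × 1.0000 × 0.393129 = 0.393129
Relative intensity = 0.393129 / 0.467742 × 100 = 84.0

84.0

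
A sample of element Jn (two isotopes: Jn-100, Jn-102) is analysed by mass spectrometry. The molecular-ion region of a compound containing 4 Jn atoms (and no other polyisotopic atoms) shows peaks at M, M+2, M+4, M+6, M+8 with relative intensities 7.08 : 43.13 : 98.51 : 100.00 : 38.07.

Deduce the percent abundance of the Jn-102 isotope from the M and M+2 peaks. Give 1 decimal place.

If p is the fraction of Jn that is Jn-100, then I(M+2)/I(M) = [C(4,1)·p^3·(1−p)] / p^4 = 4·(1−p)/p = 43.13/7.08 = 6.0918
(1−p)/p = 6.0918/4 = 1.5230  ⇒  p = 1/(1 + 1.5230) = 0.3964
Jn-100: 39.6%, Jn-102: 60.4%.

60.4%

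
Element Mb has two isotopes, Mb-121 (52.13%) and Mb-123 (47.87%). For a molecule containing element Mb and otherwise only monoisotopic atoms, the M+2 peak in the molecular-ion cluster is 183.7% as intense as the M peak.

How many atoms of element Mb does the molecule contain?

The M+2/M ratio from n Mb atoms is n · q/p = n · 0.4787/0.5213.
n = 1.837 × 0.5213/0.4787 = 2.00 ≈ 2

2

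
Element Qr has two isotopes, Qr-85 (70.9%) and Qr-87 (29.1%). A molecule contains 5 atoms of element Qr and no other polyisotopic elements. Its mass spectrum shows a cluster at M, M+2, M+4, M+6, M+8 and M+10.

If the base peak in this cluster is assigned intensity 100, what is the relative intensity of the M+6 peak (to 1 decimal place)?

Binomial terms of (0.709 + 0.291)^5: M 0.1792, M+2 0.3677, M+4 0.3018, M+6 0.1239, M+8 0.0254, M+10 0.0021 → M+2 is the base peak.
P(M+2) = C(5,1) × 0.709^4 × 0.291^1 = 5 × 0.25268819 × 0.2910 = 0.367661 (base)
P(M+6) = C(5,3) × 0.709^2 × 0.291^3 = 10 × 0.502681 × 0.02464217 = 0.123872
Relative intensity = 0.123872 / 0.367661 × 100 = 33.7

33.7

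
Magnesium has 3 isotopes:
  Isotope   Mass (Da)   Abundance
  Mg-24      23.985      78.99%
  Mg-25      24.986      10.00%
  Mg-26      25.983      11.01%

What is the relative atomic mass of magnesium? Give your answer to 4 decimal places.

24.3051 Da

Weight each isotope mass by its fractional abundance: 0.7899 × 23.985 + 0.1000 × 24.986 + 0.1101 × 25.983
= 18.94575 + 2.49860 + 2.86073 = 24.30508 Da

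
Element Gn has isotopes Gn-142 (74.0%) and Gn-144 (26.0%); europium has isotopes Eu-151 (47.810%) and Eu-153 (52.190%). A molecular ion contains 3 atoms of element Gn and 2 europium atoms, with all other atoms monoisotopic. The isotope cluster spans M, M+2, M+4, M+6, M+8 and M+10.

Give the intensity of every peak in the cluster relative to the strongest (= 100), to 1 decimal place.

Element Gn pattern (n=3): 0.405224 : 0.427128 : 0.150072 : 0.017576
Europium pattern (n=2): 0.22857961 : 0.49904078 : 0.27237961
Convolve the two distributions (both contribute in 2-u steps):
  M: 0.405224×0.22857961 = 0.092626
  M+2: 0.405224×0.49904078 + 0.427128×0.22857961 = 0.299856
  M+4: 0.405224×0.27237961 + 0.427128×0.49904078 + 0.150072×0.22857961 = 0.357832
  M+6: 0.427128×0.27237961 + 0.150072×0.49904078 + 0.017576×0.22857961 = 0.195251
  M+8: 0.150072×0.27237961 + 0.017576×0.49904078 = 0.049648
  M+10: 0.017576×0.27237961 = 0.004787
Scale to base peak (0.357832) = 100: 25.9 : 83.8 : 100.0 : 54.6 : 13.9 : 1.3

25.9 : 83.8 : 100.0 : 54.6 : 13.9 : 1.3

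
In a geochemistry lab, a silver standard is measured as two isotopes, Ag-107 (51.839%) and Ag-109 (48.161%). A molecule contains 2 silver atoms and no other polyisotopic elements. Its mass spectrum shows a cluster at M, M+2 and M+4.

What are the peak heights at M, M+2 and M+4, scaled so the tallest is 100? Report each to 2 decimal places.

The 2 Ag atoms are independent, so intensities follow the terms of (0.51839 + 0.48161)^2.
P(M) = 0.51839^2 = 0.268728
P(M+2) = 2 × 0.51839^1 × 0.48161^1 = 0.499324
P(M+4) = 0.48161^2 = 0.231948
The M+2 peak is largest (0.499324); scaling to 100 gives 53.82 : 100.00 : 46.45.

53.82 : 100.00 : 46.45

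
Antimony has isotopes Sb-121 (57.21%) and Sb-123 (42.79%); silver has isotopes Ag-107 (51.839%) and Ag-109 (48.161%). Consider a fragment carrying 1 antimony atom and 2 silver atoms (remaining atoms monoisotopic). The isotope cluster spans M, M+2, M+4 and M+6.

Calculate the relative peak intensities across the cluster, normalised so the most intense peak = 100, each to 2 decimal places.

38.37 : 100.00 : 86.45 : 24.77

Antimony pattern (n=1): 0.5721 : 0.4279
Silver pattern (n=2): 0.26872819 : 0.49932362 : 0.23194819
Convolve the two distributions (both contribute in 2-u steps):
  M: 0.5721×0.26872819 = 0.153739
  M+2: 0.5721×0.49932362 + 0.4279×0.26872819 = 0.400652
  M+4: 0.5721×0.23194819 + 0.4279×0.49932362 = 0.346358
  M+6: 0.4279×0.23194819 = 0.099251
Scale to base peak (0.400652) = 100: 38.37 : 100.00 : 86.45 : 24.77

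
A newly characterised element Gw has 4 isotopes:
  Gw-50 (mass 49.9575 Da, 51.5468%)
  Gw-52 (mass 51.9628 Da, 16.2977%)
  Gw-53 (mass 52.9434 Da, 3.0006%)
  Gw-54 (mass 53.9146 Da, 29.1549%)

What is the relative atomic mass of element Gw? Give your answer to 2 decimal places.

51.53 Da

Weight each isotope mass by its fractional abundance: 0.515468 × 49.9575 + 0.162977 × 51.9628 + 0.030006 × 52.9434 + 0.291549 × 53.9146
= 25.75149 + 8.46874 + 1.58862 + 15.71875 = 51.52760 Da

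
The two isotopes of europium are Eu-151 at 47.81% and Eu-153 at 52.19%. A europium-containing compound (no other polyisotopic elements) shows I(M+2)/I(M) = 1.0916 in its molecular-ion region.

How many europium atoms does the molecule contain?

1

For n independent Eu atoms, I(M+2)/I(M) = n · (abundance Eu-153) / (abundance Eu-151) = n · 0.5219/0.4781.
n = 1.0916 × 0.4781/0.5219 = 1.00 ≈ 1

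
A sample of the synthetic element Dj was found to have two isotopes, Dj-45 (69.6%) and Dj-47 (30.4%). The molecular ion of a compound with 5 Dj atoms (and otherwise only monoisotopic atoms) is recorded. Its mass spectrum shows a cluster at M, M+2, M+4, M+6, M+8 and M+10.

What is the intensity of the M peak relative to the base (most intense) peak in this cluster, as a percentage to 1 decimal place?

45.8%

(0.696 + 0.304)^5 gives M 0.1633, M+2 0.3567, M+4 0.3116, M+6 0.1361, M+8 0.0297, M+10 0.0026; the largest is M+2.
P(M+2) = C(5,1) × 0.696^4 × 0.304^1 = 5 × 0.23465886 × 0.3040 = 0.356681 (base)
P(M) = C(5,0) × 0.696^5 × 0.304^0 = 1 × 0.16332257 × 1.0000 = 0.163323
Relative intensity = 0.163323 / 0.356681 × 100 = 45.8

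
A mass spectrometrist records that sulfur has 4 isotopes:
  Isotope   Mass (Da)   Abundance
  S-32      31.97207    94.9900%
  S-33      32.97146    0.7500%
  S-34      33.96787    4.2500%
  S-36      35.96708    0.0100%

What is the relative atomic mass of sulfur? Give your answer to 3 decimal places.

Ar = Σ fᵢ·mᵢ = 0.949900 × 31.97207 + 0.007500 × 32.97146 + 0.042500 × 33.96787 + 0.000100 × 35.96708
= 30.370269 + 0.247286 + 1.443634 + 0.003597 = 32.064786 Da

32.065 Da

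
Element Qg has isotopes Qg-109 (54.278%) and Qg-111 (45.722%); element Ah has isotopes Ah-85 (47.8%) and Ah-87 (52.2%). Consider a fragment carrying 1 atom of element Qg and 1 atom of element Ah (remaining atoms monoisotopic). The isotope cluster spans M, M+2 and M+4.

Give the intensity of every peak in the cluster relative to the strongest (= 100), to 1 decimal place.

51.7 : 100.0 : 47.6

Element Qg pattern (n=1): 0.54278 : 0.45722
Element Ah pattern (n=1): 0.4780 : 0.5220
Convolve the two distributions (both contribute in 2-u steps):
  M: 0.54278×0.4780 = 0.259449
  M+2: 0.54278×0.5220 + 0.45722×0.4780 = 0.501882
  M+4: 0.45722×0.5220 = 0.238669
Scale to base peak (0.501882) = 100: 51.7 : 100.0 : 47.6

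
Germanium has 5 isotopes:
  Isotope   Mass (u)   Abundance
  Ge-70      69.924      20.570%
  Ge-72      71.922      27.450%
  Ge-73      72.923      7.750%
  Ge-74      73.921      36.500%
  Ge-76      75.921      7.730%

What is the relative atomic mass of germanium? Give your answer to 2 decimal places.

The abundance-weighted mean is 0.20570 × 69.924 + 0.27450 × 71.922 + 0.07750 × 72.923 + 0.36500 × 73.921 + 0.07730 × 75.921
= 14.3834 + 19.7426 + 5.6515 + 26.9812 + 5.8687 = 72.6274 u

72.63 u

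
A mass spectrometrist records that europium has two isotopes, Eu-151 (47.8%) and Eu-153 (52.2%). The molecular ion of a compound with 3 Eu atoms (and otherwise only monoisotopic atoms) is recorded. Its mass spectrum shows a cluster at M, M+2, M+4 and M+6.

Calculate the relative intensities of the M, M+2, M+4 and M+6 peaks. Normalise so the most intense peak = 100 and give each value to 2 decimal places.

27.95 : 91.57 : 100.00 : 36.40

The 3 Eu atoms are independent, so intensities follow the terms of (0.478 + 0.522)^3.
P(M) = 0.478^3 = 0.109215
P(M+2) = 3 × 0.478^2 × 0.522^1 = 0.357806
P(M+4) = 3 × 0.478^1 × 0.522^2 = 0.390742
P(M+6) = 0.522^3 = 0.142237
The M+4 peak is largest (0.390742); scaling to 100 gives 27.95 : 91.57 : 100.00 : 36.40.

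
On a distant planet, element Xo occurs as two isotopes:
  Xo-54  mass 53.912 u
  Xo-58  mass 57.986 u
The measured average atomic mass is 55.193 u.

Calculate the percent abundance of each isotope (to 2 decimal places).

Let x be the fractional abundance of Xo-54; then Xo-58 has abundance 1 − x.
53.912·x + 57.986·(1 − x) = 55.193
(53.912 − 57.986)·x = 55.193 − 57.986
x = -2.793 / -4.074 = 0.68557 → 68.56% Xo-54, 31.44% Xo-58.

Xo-54: 68.56%, Xo-58: 31.44%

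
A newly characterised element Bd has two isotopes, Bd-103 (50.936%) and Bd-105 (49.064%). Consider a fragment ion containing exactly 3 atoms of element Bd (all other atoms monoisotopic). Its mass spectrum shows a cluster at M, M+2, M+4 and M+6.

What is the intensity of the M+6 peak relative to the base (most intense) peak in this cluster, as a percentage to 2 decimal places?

Binomial terms of (0.50936 + 0.49064)^3: M 0.1322, M+2 0.3819, M+4 0.3679, M+6 0.1181 → M+2 is the base peak.
P(M+2) = C(3,1) × 0.50936^2 × 0.49064^1 = 3 × 0.25944761 × 0.49064 = 0.381886 (base)
P(M+6) = C(3,3) × 0.50936^0 × 0.49064^3 = 1 × 1.0000 × 0.11811059 = 0.118111
Relative intensity = 0.118111 / 0.381886 × 100 = 30.93

30.93%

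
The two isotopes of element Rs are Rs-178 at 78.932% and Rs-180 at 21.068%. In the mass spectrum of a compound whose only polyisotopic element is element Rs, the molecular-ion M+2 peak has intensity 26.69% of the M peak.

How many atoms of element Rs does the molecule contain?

The M+2/M ratio from n Rs atoms is n · q/p = n · 0.21068/0.78932.
n = 0.2669 × 0.78932/0.21068 = 1.00 ≈ 1

1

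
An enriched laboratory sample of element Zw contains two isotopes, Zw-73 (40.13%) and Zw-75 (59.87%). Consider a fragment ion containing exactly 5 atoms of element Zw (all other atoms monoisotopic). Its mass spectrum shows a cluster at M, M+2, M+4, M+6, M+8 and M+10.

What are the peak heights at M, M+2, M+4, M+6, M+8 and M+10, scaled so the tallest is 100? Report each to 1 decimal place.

The 5 Zw atoms are independent, so intensities follow the terms of (0.4013 + 0.5987)^5.
P(M) = 0.4013^5 = 0.010407
P(M+2) = 5 × 0.4013^4 × 0.5987^1 = 0.077635
P(M+4) = 10 × 0.4013^3 × 0.5987^2 = 0.231647
P(M+6) = 10 × 0.4013^2 × 0.5987^3 = 0.345594
P(M+8) = 5 × 0.4013^1 × 0.5987^4 = 0.257796
P(M+10) = 0.5987^5 = 0.076921
The M+6 peak is largest (0.345594); scaling to 100 gives 3.0 : 22.5 : 67.0 : 100.0 : 74.6 : 22.3.

3.0 : 22.5 : 67.0 : 100.0 : 74.6 : 22.3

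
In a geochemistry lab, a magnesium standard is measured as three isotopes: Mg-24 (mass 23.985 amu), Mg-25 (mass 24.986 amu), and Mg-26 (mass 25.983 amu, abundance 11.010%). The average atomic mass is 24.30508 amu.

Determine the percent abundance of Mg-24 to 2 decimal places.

78.99%

Let x and y be the fractions of Mg-24 and Mg-25. Then x + y = 1 − 0.11010 = 0.88990 and 23.985x + 24.986y = 24.30508 − 0.11010×25.983 = 21.4443517.
Substituting: 23.985x + 24.986(0.88990 − x) = 21.4443517
(23.985 − 24.986)x = -0.7906897  ⇒  x = 0.78990, y = 0.10000
Mg-24: 78.99%, Mg-25: 10.00%.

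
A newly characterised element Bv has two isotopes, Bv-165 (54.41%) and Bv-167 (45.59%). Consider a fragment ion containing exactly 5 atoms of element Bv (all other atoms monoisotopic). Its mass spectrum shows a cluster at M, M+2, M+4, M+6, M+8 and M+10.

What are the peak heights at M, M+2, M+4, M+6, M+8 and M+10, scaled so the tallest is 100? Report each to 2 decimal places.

14.24 : 59.67 : 100.00 : 83.79 : 35.10 : 5.88

The 5 Bv atoms are independent, so intensities follow the terms of (0.5441 + 0.4559)^5.
P(M) = 0.5441^5 = 0.047686
P(M+2) = 5 × 0.5441^4 × 0.4559^1 = 0.199781
P(M+4) = 10 × 0.5441^3 × 0.4559^2 = 0.334792
P(M+6) = 10 × 0.5441^2 × 0.4559^3 = 0.280522
P(M+8) = 5 × 0.5441^1 × 0.4559^4 = 0.117524
P(M+10) = 0.4559^5 = 0.019695
The M+4 peak is largest (0.334792); scaling to 100 gives 14.24 : 59.67 : 100.00 : 83.79 : 35.10 : 5.88.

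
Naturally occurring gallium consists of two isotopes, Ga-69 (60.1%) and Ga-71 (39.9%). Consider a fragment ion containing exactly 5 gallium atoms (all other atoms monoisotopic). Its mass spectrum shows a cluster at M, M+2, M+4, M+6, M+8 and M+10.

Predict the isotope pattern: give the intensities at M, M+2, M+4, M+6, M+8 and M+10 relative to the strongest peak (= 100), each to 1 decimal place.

The 5 Ga atoms are independent, so intensities follow the terms of (0.601 + 0.399)^5.
P(M) = 0.601^5 = 0.078410
P(M+2) = 5 × 0.601^4 × 0.399^1 = 0.260280
P(M+4) = 10 × 0.601^3 × 0.399^2 = 0.345596
P(M+6) = 10 × 0.601^2 × 0.399^3 = 0.229439
P(M+8) = 5 × 0.601^1 × 0.399^4 = 0.076162
P(M+10) = 0.399^5 = 0.010113
The M+4 peak is largest (0.345596); scaling to 100 gives 22.7 : 75.3 : 100.0 : 66.4 : 22.0 : 2.9.

22.7 : 75.3 : 100.0 : 66.4 : 22.0 : 2.9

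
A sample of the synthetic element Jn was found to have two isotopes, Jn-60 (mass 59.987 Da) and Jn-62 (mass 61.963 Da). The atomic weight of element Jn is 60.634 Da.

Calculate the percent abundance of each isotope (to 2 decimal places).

Let x be the fractional abundance of Jn-60; then Jn-62 has abundance 1 − x.
59.987·x + 61.963·(1 − x) = 60.634
(59.987 − 61.963)·x = 60.634 − 61.963
x = -1.329 / -1.976 = 0.67257 → 67.26% Jn-60, 32.74% Jn-62.

Jn-60: 67.26%, Jn-62: 32.74%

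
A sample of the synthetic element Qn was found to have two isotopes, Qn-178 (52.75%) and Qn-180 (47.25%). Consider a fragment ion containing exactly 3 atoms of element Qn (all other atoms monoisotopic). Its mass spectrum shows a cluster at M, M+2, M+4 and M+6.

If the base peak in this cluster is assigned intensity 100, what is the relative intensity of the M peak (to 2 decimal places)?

Binomial terms of (0.5275 + 0.4725)^3: M 0.1468, M+2 0.3944, M+4 0.3533, M+6 0.1055 → M+2 is the base peak.
P(M+2) = C(3,1) × 0.5275^2 × 0.4725^1 = 3 × 0.27825625 × 0.4725 = 0.394428 (base)
P(M) = C(3,0) × 0.5275^3 × 0.4725^0 = 1 × 0.14678017 × 1.0000 = 0.146780
Relative intensity = 0.146780 / 0.394428 × 100 = 37.21

37.21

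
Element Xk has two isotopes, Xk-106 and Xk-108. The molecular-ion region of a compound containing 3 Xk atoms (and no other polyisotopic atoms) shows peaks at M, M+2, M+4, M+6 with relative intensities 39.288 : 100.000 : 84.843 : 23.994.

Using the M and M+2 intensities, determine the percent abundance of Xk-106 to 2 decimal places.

54.10%

Write p for the Xk-106 fraction. I(M+2)/I(M) = [C(3,1)·p^2·(1−p)] / p^3 = 3·(1−p)/p = 100.000/39.288 = 2.5453
(1−p)/p = 2.5453/3 = 0.8484  ⇒  p = 1/(1 + 0.8484) = 0.5410
Xk-106: 54.10%, Xk-108: 45.90%.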